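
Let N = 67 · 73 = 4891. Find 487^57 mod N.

3020

Mod 67: 487 ≡ 18; 18^57 ≡ 5 (mod 67).
Mod 73: 487 ≡ 49; 49^57 ≡ 27 (mod 73).
Combine by CRT: x ≡ 5 (mod 67), x ≡ 27 (mod 73) ⇒ x ≡ 3020 (mod 4891).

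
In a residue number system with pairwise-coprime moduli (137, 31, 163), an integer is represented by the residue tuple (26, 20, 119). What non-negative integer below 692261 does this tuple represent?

304440

The moduli are pairwise coprime; N = 137·31·163 = 692261.
N/137 = 5053; 5053 ≡ 121 (mod 137); 121·77 ≡ 1, so inverse 77.
N/31 = 22331; 22331 ≡ 11 (mod 31); 11·17 ≡ 1, so inverse 17.
N/163 = 4247; 4247 ≡ 9 (mod 163); 9·145 ≡ 1, so inverse 145.
x ≡ 26·5053·77 + 20·22331·17 + 119·4247·145 = 90990631.
90990631 mod 692261 = 304440.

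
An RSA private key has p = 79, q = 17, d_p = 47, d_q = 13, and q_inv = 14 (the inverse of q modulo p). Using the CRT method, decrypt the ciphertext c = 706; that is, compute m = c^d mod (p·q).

m₁ = c^(d_p) mod p: c ≡ 74 (mod 79), and 74^47 mod 79 = 30.
m₂ = c^(d_q) mod q: c ≡ 9 (mod 17), and 9^13 mod 17 = 8.
h = q_inv·(m₁ − m₂) mod p = 14·(30 − 8) mod 79 = 71.
m = m₂ + h·q = 8 + 71·17 = 1215.

1215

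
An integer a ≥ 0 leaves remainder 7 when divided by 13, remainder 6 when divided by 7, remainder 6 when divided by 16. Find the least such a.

566

From a ≡ 7 (mod 13) write a = 7 + 13t. Substituting into a ≡ 6 (mod 7) gives 13t ≡ 6 (mod 7), and since 6⁻¹ ≡ 6 (mod 7), t ≡ 1. Hence a ≡ 7 + 13·1 = 20 (mod 91).
From a ≡ 20 (mod 91) write a = 20 + 91t. Substituting into a ≡ 6 (mod 16) gives 91t ≡ 2 (mod 16), and since 11⁻¹ ≡ 3 (mod 16), t ≡ 6. Hence a ≡ 20 + 91·6 = 566 (mod 1456).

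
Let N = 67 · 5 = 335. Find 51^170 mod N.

26

Mod 67: 51 ≡ 51; by Fermat, exponent reduces to 170 mod 66 = 38; 51^38 ≡ 26 (mod 67).
Mod 5: 51 ≡ 1; by Fermat, exponent reduces to 170 mod 4 = 2; 1^2 ≡ 1 (mod 5).
Combine by CRT: x ≡ 26 (mod 67), x ≡ 1 (mod 5) ⇒ x ≡ 26 (mod 335).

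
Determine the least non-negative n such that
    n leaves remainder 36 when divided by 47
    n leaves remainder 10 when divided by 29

271

From n ≡ 36 (mod 47) write n = 36 + 47t. Substituting into n ≡ 10 (mod 29) gives 47t ≡ 3 (mod 29), and since 18⁻¹ ≡ 21 (mod 29), t ≡ 5. Hence n ≡ 36 + 47·5 = 271 (mod 1363).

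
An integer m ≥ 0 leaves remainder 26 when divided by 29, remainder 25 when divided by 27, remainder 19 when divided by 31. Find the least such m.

11365

From m ≡ 26 (mod 29) write m = 26 + 29t. Substituting into m ≡ 25 (mod 27) gives 29t ≡ 26 (mod 27), and since 2⁻¹ ≡ 14 (mod 27), t ≡ 13. Hence m ≡ 26 + 29·13 = 403 (mod 783).
From m ≡ 403 (mod 783) write m = 403 + 783t. Substituting into m ≡ 19 (mod 31) gives 783t ≡ 19 (mod 31), and since 8⁻¹ ≡ 4 (mod 31), t ≡ 14. Hence m ≡ 403 + 783·14 = 11365 (mod 24273).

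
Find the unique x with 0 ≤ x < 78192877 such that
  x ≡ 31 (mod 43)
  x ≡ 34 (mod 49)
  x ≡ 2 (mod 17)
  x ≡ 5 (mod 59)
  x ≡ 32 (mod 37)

46186503

Combine the congruences pairwise.
From x ≡ 31 (mod 43) write x = 31 + 43t. Substituting into x ≡ 34 (mod 49) gives 43t ≡ 3 (mod 49), and since 43⁻¹ ≡ 8 (mod 49), t ≡ 24. Hence x ≡ 31 + 43·24 = 1063 (mod 2107).
From x ≡ 1063 (mod 2107) write x = 1063 + 2107t. Substituting into x ≡ 2 (mod 17) gives 2107t ≡ 10 (mod 17), and since 16⁻¹ ≡ 16 (mod 17), t ≡ 7. Hence x ≡ 1063 + 2107·7 = 15812 (mod 35819).
From x ≡ 15812 (mod 35819) write x = 15812 + 35819t. Substituting into x ≡ 5 (mod 59) gives 35819t ≡ 5 (mod 59), and since 6⁻¹ ≡ 10 (mod 59), t ≡ 50. Hence x ≡ 15812 + 35819·50 = 1806762 (mod 2113321).
From x ≡ 1806762 (mod 2113321) write x = 1806762 + 2113321t. Substituting into x ≡ 32 (mod 37) gives 2113321t ≡ 17 (mod 37), and since 29⁻¹ ≡ 23 (mod 37), t ≡ 21. Hence x ≡ 1806762 + 2113321·21 = 46186503 (mod 78192877).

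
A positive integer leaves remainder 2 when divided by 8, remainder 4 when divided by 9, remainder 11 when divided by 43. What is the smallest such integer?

2290

The moduli are pairwise coprime; N = 8·9·43 = 3096.
N/8 = 387; 387 ≡ 3 (mod 8); 3·3 ≡ 1, so inverse 3.
N/9 = 344; 344 ≡ 2 (mod 9); 2·5 ≡ 1, so inverse 5.
N/43 = 72; 72 ≡ 29 (mod 43); 29·3 ≡ 1, so inverse 3.
m ≡ 2·387·3 + 4·344·5 + 11·72·3 = 11578.
11578 mod 3096 = 2290.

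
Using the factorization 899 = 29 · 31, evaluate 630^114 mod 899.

Mod 29: 630 ≡ 21; by Fermat, exponent reduces to 114 mod 28 = 2; 21^2 ≡ 6 (mod 29).
Mod 31: 630 ≡ 10; by Fermat, exponent reduces to 114 mod 30 = 24; 10^24 ≡ 16 (mod 31).
Combine by CRT: x ≡ 6 (mod 29), x ≡ 16 (mod 31) ⇒ x ≡ 760 (mod 899).

760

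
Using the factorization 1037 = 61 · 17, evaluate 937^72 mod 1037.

375

Mod 61: 937 ≡ 22; by Fermat, exponent reduces to 72 mod 60 = 12; 22^12 ≡ 9 (mod 61).
Mod 17: 937 ≡ 2; by Fermat, exponent reduces to 72 mod 16 = 8; 2^8 ≡ 1 (mod 17).
Combine by CRT: x ≡ 9 (mod 61), x ≡ 1 (mod 17) ⇒ x ≡ 375 (mod 1037).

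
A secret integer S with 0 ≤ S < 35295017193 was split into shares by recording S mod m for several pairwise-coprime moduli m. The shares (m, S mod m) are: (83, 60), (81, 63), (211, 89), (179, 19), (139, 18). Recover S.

12590071524

Combine the congruences pairwise.
From S ≡ 60 (mod 83) write S = 60 + 83t. Substituting into S ≡ 63 (mod 81) gives 83t ≡ 3 (mod 81), and since 2⁻¹ ≡ 41 (mod 81), t ≡ 42. Hence S ≡ 60 + 83·42 = 3546 (mod 6723).
From S ≡ 3546 (mod 6723) write S = 3546 + 6723t. Substituting into S ≡ 89 (mod 211) gives 6723t ≡ 130 (mod 211), and since 182⁻¹ ≡ 80 (mod 211), t ≡ 61. Hence S ≡ 3546 + 6723·61 = 413649 (mod 1418553).
From S ≡ 413649 (mod 1418553) write S = 413649 + 1418553t. Substituting into S ≡ 19 (mod 179) gives 1418553t ≡ 39 (mod 179), and since 157⁻¹ ≡ 122 (mod 179), t ≡ 104. Hence S ≡ 413649 + 1418553·104 = 147943161 (mod 253920987).
From S ≡ 147943161 (mod 253920987) write S = 147943161 + 253920987t. Substituting into S ≡ 18 (mod 139) gives 253920987t ≡ 117 (mod 139), and since 96⁻¹ ≡ 42 (mod 139), t ≡ 49. Hence S ≡ 147943161 + 253920987·49 = 12590071524 (mod 35295017193).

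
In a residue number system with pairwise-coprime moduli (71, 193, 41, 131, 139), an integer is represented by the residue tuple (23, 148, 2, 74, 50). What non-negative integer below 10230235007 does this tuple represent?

3893904072

From x ≡ 23 (mod 71) write x = 23 + 71t. Substituting into x ≡ 148 (mod 193) gives 71t ≡ 125 (mod 193), and since 71⁻¹ ≡ 87 (mod 193), t ≡ 67. Hence x ≡ 23 + 71·67 = 4780 (mod 13703).
From x ≡ 4780 (mod 13703) write x = 4780 + 13703t. Substituting into x ≡ 2 (mod 41) gives 13703t ≡ 19 (mod 41), and since 9⁻¹ ≡ 32 (mod 41), t ≡ 34. Hence x ≡ 4780 + 13703·34 = 470682 (mod 561823).
From x ≡ 470682 (mod 561823) write x = 470682 + 561823t. Substituting into x ≡ 74 (mod 131) gives 561823t ≡ 75 (mod 131), and since 95⁻¹ ≡ 40 (mod 131), t ≡ 118. Hence x ≡ 470682 + 561823·118 = 66765796 (mod 73598813).
From x ≡ 66765796 (mod 73598813) write x = 66765796 + 73598813t. Substituting into x ≡ 50 (mod 139) gives 73598813t ≡ 124 (mod 139), and since 120⁻¹ ≡ 117 (mod 139), t ≡ 52. Hence x ≡ 66765796 + 73598813·52 = 3893904072 (mod 10230235007).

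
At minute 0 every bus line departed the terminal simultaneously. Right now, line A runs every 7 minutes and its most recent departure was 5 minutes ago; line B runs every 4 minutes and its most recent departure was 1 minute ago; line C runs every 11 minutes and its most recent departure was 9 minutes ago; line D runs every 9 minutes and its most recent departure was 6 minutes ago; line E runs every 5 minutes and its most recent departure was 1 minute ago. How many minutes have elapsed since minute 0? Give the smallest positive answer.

Combine the congruences pairwise.
From t ≡ 5 (mod 7) write t = 5 + 7s. Substituting into t ≡ 1 (mod 4) gives 7s ≡ 0 (mod 4), and since 3⁻¹ ≡ 3 (mod 4), s ≡ 0. Hence t ≡ 5 + 7·0 = 5 (mod 28).
From t ≡ 5 (mod 28) write t = 5 + 28s. Substituting into t ≡ 9 (mod 11) gives 28s ≡ 4 (mod 11), and since 6⁻¹ ≡ 2 (mod 11), s ≡ 8. Hence t ≡ 5 + 28·8 = 229 (mod 308).
From t ≡ 229 (mod 308) write t = 229 + 308s. Substituting into t ≡ 6 (mod 9) gives 308s ≡ 2 (mod 9), and since 2⁻¹ ≡ 5 (mod 9), s ≡ 1. Hence t ≡ 229 + 308·1 = 537 (mod 2772).
From t ≡ 537 (mod 2772) write t = 537 + 2772s. Substituting into t ≡ 1 (mod 5) gives 2772s ≡ 4 (mod 5), and since 2⁻¹ ≡ 3 (mod 5), s ≡ 2. Hence t ≡ 537 + 2772·2 = 6081 (mod 13860).

6081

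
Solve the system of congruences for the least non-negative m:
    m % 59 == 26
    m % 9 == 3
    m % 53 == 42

The moduli are pairwise coprime; N = 59·9·53 = 28143.
N/59 = 477; 477 ≡ 5 (mod 59); 5·12 ≡ 1, so inverse 12.
N/9 = 3127; 3127 ≡ 4 (mod 9); 4·7 ≡ 1, so inverse 7.
N/53 = 531; 531 ≡ 1 (mod 53), inverse 1.
m ≡ 26·477·12 + 3·3127·7 + 42·531·1 = 236793.
236793 mod 28143 = 11649.

11649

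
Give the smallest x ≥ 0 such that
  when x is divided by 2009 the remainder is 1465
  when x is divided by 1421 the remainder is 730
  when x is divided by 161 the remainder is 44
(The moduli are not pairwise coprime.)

gcd(2009, 1421) = 49 and 49 | (730 − 1465), so the pair is consistent; merging gives x ≡ 13519 (mod 58261), where 58261 = lcm(2009, 1421).
gcd(58261, 161) = 7 and 7 | (44 − 13519), so the pair is consistent; merging gives x ≡ 770912 (mod 1340003), where 1340003 = lcm(58261, 161).
The solution is unique modulo lcm(2009, 1421, 161) = 1340003.

770912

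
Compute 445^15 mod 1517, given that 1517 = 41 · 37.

38

Mod 41: 445 ≡ 35; 35^15 ≡ 38 (mod 41).
Mod 37: 445 ≡ 1; 1^15 ≡ 1 (mod 37).
Combine by CRT: x ≡ 38 (mod 41), x ≡ 1 (mod 37) ⇒ x ≡ 38 (mod 1517).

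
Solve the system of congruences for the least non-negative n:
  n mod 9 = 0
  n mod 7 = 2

9

From n ≡ 0 (mod 9) write n = 0 + 9t. Substituting into n ≡ 2 (mod 7) gives 9t ≡ 2 (mod 7), and since 2⁻¹ ≡ 4 (mod 7), t ≡ 1. Hence n ≡ 0 + 9·1 = 9 (mod 63).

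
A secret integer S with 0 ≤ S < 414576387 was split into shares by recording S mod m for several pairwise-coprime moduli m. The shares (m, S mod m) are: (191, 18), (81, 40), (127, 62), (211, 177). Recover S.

232835512

From S ≡ 18 (mod 191) write S = 18 + 191t. Substituting into S ≡ 40 (mod 81) gives 191t ≡ 22 (mod 81), and since 29⁻¹ ≡ 14 (mod 81), t ≡ 65. Hence S ≡ 18 + 191·65 = 12433 (mod 15471).
From S ≡ 12433 (mod 15471) write S = 12433 + 15471t. Substituting into S ≡ 62 (mod 127) gives 15471t ≡ 75 (mod 127), and since 104⁻¹ ≡ 11 (mod 127), t ≡ 63. Hence S ≡ 12433 + 15471·63 = 987106 (mod 1964817).
From S ≡ 987106 (mod 1964817) write S = 987106 + 1964817t. Substituting into S ≡ 177 (mod 211) gives 1964817t ≡ 129 (mod 211), and since 196⁻¹ ≡ 14 (mod 211), t ≡ 118. Hence S ≡ 987106 + 1964817·118 = 232835512 (mod 414576387).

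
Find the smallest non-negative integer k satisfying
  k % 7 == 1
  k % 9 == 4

22

Combine the congruences pairwise.
From k ≡ 1 (mod 7) write k = 1 + 7t. Substituting into k ≡ 4 (mod 9) gives 7t ≡ 3 (mod 9), and since 7⁻¹ ≡ 4 (mod 9), t ≡ 3. Hence k ≡ 1 + 7·3 = 22 (mod 63).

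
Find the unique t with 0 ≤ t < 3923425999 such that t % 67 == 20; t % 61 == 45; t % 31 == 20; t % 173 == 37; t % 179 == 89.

Combine the congruences pairwise.
From t ≡ 20 (mod 67) write t = 20 + 67s. Substituting into t ≡ 45 (mod 61) gives 67s ≡ 25 (mod 61), and since 6⁻¹ ≡ 51 (mod 61), s ≡ 55. Hence t ≡ 20 + 67·55 = 3705 (mod 4087).
From t ≡ 3705 (mod 4087) write t = 3705 + 4087s. Substituting into t ≡ 20 (mod 31) gives 4087s ≡ 4 (mod 31), and since 26⁻¹ ≡ 6 (mod 31), s ≡ 24. Hence t ≡ 3705 + 4087·24 = 101793 (mod 126697).
From t ≡ 101793 (mod 126697) write t = 101793 + 126697s. Substituting into t ≡ 37 (mod 173) gives 126697s ≡ 141 (mod 173), and since 61⁻¹ ≡ 156 (mod 173), s ≡ 25. Hence t ≡ 101793 + 126697·25 = 3269218 (mod 21918581).
From t ≡ 3269218 (mod 21918581) write t = 3269218 + 21918581s. Substituting into t ≡ 89 (mod 179) gives 21918581s ≡ 127 (mod 179), and since 31⁻¹ ≡ 52 (mod 179), s ≡ 160. Hence t ≡ 3269218 + 21918581·160 = 3510242178 (mod 3923425999).

3510242178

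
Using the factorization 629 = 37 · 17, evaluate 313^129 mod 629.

Mod 37: 313 ≡ 17; by Fermat, exponent reduces to 129 mod 36 = 21; 17^21 ≡ 8 (mod 37).
Mod 17: 313 ≡ 7; by Fermat, exponent reduces to 129 mod 16 = 1; 7^1 ≡ 7 (mod 17).
Combine by CRT: x ≡ 8 (mod 37), x ≡ 7 (mod 17) ⇒ x ≡ 415 (mod 629).

415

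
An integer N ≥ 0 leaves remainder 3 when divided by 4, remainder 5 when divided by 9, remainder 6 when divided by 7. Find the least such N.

167

The moduli are pairwise coprime; M = 4·9·7 = 252.
M/4 = 63; 63 ≡ 3 (mod 4); 3·3 ≡ 1, so inverse 3.
M/9 = 28; 28 ≡ 1 (mod 9), inverse 1.
M/7 = 36; 36 ≡ 1 (mod 7), inverse 1.
N ≡ 3·63·3 + 5·28·1 + 6·36·1 = 923.
923 mod 252 = 167.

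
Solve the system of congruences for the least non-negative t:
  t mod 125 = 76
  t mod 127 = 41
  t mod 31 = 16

Combine the congruences pairwise.
From t ≡ 76 (mod 125) write t = 76 + 125s. Substituting into t ≡ 41 (mod 127) gives 125s ≡ 92 (mod 127), and since 125⁻¹ ≡ 63 (mod 127), s ≡ 81. Hence t ≡ 76 + 125·81 = 10201 (mod 15875).
From t ≡ 10201 (mod 15875) write t = 10201 + 15875s. Substituting into t ≡ 16 (mod 31) gives 15875s ≡ 14 (mod 31), and since 3⁻¹ ≡ 21 (mod 31), s ≡ 15. Hence t ≡ 10201 + 15875·15 = 248326 (mod 492125).

248326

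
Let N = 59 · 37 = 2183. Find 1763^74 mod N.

428

Mod 59: 1763 ≡ 52; by Fermat, exponent reduces to 74 mod 58 = 16; 52^16 ≡ 15 (mod 59).
Mod 37: 1763 ≡ 24; by Fermat, exponent reduces to 74 mod 36 = 2; 24^2 ≡ 21 (mod 37).
Combine by CRT: x ≡ 15 (mod 59), x ≡ 21 (mod 37) ⇒ x ≡ 428 (mod 2183).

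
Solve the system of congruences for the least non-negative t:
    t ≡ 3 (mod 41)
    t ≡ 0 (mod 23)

Combine the congruences pairwise.
From t ≡ 3 (mod 41) write t = 3 + 41s. Substituting into t ≡ 0 (mod 23) gives 41s ≡ 20 (mod 23), and since 18⁻¹ ≡ 9 (mod 23), s ≡ 19. Hence t ≡ 3 + 41·19 = 782 (mod 943).

782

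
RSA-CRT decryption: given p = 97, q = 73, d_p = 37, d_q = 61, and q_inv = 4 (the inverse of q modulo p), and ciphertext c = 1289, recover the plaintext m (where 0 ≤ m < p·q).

m₁ = c^(d_p) mod p: c ≡ 28 (mod 97), and 28^37 mod 97 = 46.
m₂ = c^(d_q) mod q: c ≡ 48 (mod 73), and 48^61 mod 73 = 6.
h = q_inv·(m₁ − m₂) mod p = 4·(46 − 6) mod 97 = 63.
m = m₂ + h·q = 6 + 63·73 = 4605.

4605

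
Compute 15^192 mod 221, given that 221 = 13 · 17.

Mod 13: 15 ≡ 2; since 12 | 192, by Fermat 2^192 ≡ 1 (mod 13).
Mod 17: 15 ≡ 15; since 16 | 192, by Fermat 15^192 ≡ 1 (mod 17).
Combine by CRT: x ≡ 1 (mod 13), x ≡ 1 (mod 17) ⇒ x ≡ 1 (mod 221).

1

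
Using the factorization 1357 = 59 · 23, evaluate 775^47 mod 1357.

Mod 59: 775 ≡ 8; 8^47 ≡ 11 (mod 59).
Mod 23: 775 ≡ 16; by Fermat, exponent reduces to 47 mod 22 = 3; 16^3 ≡ 2 (mod 23).
Combine by CRT: x ≡ 11 (mod 59), x ≡ 2 (mod 23) ⇒ x ≡ 1014 (mod 1357).

1014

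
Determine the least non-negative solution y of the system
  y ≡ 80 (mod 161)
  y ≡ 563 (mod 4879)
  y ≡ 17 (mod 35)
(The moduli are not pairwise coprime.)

224997

Combine the congruences pairwise.
gcd(161, 4879) = 7 and 7 | (563 − 80), so the pair is consistent; merging gives y ≡ 563 (mod 112217), where 112217 = lcm(161, 4879).
gcd(112217, 35) = 7 and 7 | (17 − 563), so the pair is consistent; merging gives y ≡ 224997 (mod 561085), where 561085 = lcm(112217, 35).
The solution is unique modulo lcm(161, 4879, 35) = 561085.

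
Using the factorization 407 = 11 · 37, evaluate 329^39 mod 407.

10

Mod 11: 329 ≡ 10; by Fermat, exponent reduces to 39 mod 10 = 9; 10^9 ≡ 10 (mod 11).
Mod 37: 329 ≡ 33; by Fermat, exponent reduces to 39 mod 36 = 3; 33^3 ≡ 10 (mod 37).
Combine by CRT: x ≡ 10 (mod 11), x ≡ 10 (mod 37) ⇒ x ≡ 10 (mod 407).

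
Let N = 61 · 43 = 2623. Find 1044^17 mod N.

Mod 61: 1044 ≡ 7; 7^17 ≡ 51 (mod 61).
Mod 43: 1044 ≡ 12; 12^17 ≡ 30 (mod 43).
Combine by CRT: x ≡ 51 (mod 61), x ≡ 30 (mod 43) ⇒ x ≡ 417 (mod 2623).

417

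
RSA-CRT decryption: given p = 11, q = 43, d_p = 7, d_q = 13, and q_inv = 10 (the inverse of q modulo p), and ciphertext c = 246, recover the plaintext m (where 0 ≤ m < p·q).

126

m₁ = c^(d_p) mod p: c ≡ 4 (mod 11), and 4^7 mod 11 = 5.
m₂ = c^(d_q) mod q: c ≡ 31 (mod 43), and 31^13 mod 43 = 40.
h = q_inv·(m₁ − m₂) mod p = 10·(5 − 40) mod 11 = 2.
m = m₂ + h·q = 40 + 2·43 = 126.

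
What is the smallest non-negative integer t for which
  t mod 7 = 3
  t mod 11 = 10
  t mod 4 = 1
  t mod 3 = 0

The moduli are pairwise coprime; N = 7·11·4·3 = 924.
N/7 = 132; 132 ≡ 6 (mod 7); 6·6 ≡ 1, so inverse 6.
N/11 = 84; 84 ≡ 7 (mod 11); 7·8 ≡ 1, so inverse 8.
N/4 = 231; 231 ≡ 3 (mod 4); 3·3 ≡ 1, so inverse 3.
N/3 = 308; 308 ≡ 2 (mod 3); 2·2 ≡ 1, so inverse 2.
t ≡ 3·132·6 + 10·84·8 + 1·231·3 + 0·308·2 = 9789.
9789 mod 924 = 549.

549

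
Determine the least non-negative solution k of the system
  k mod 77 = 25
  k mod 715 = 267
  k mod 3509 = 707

1088497

Combine the congruences pairwise.
gcd(77, 715) = 11 and 11 | (267 − 25), so the pair is consistent; merging gives k ≡ 2412 (mod 5005), where 5005 = lcm(77, 715).
gcd(5005, 3509) = 11 and 11 | (707 − 2412), so the pair is consistent; merging gives k ≡ 1088497 (mod 1596595), where 1596595 = lcm(5005, 3509).
The solution is unique modulo lcm(77, 715, 3509) = 1596595.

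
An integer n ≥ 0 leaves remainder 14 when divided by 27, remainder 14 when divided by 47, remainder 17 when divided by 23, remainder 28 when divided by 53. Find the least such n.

From n ≡ 14 (mod 27) write n = 14 + 27t. Substituting into n ≡ 14 (mod 47) gives 27t ≡ 0 (mod 47), and since 27⁻¹ ≡ 7 (mod 47), t ≡ 0. Hence n ≡ 14 + 27·0 = 14 (mod 1269).
From n ≡ 14 (mod 1269) write n = 14 + 1269t. Substituting into n ≡ 17 (mod 23) gives 1269t ≡ 3 (mod 23), and since 4⁻¹ ≡ 6 (mod 23), t ≡ 18. Hence n ≡ 14 + 1269·18 = 22856 (mod 29187).
From n ≡ 22856 (mod 29187) write n = 22856 + 29187t. Substituting into n ≡ 28 (mod 53) gives 29187t ≡ 15 (mod 53), and since 37⁻¹ ≡ 43 (mod 53), t ≡ 9. Hence n ≡ 22856 + 29187·9 = 285539 (mod 1546911).

285539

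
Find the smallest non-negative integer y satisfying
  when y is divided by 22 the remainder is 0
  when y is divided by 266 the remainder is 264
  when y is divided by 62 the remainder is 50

23672

Combine the congruences pairwise.
gcd(22, 266) = 2 and 2 | (264 − 0), so the pair is consistent; merging gives y ≡ 264 (mod 2926), where 2926 = lcm(22, 266).
gcd(2926, 62) = 2 and 2 | (50 − 264), so the pair is consistent; merging gives y ≡ 23672 (mod 90706), where 90706 = lcm(2926, 62).
The solution is unique modulo lcm(22, 266, 62) = 90706.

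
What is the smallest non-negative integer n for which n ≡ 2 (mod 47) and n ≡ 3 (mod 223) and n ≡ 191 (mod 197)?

1468235

Combine the congruences pairwise.
From n ≡ 2 (mod 47) write n = 2 + 47t. Substituting into n ≡ 3 (mod 223) gives 47t ≡ 1 (mod 223), and since 47⁻¹ ≡ 19 (mod 223), t ≡ 19. Hence n ≡ 2 + 47·19 = 895 (mod 10481).
From n ≡ 895 (mod 10481) write n = 895 + 10481t. Substituting into n ≡ 191 (mod 197) gives 10481t ≡ 84 (mod 197), and since 40⁻¹ ≡ 133 (mod 197), t ≡ 140. Hence n ≡ 895 + 10481·140 = 1468235 (mod 2064757).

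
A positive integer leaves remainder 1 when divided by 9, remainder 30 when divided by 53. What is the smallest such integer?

From x ≡ 1 (mod 9) write x = 1 + 9t. Substituting into x ≡ 30 (mod 53) gives 9t ≡ 29 (mod 53), and since 9⁻¹ ≡ 6 (mod 53), t ≡ 15. Hence x ≡ 1 + 9·15 = 136 (mod 477).

136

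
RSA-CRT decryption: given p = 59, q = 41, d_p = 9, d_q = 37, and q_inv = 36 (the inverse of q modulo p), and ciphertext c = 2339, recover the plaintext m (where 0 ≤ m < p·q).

m₁ = c^(d_p) mod p: c ≡ 38 (mod 59), and 38^9 mod 59 = 8.
m₂ = c^(d_q) mod q: c ≡ 2 (mod 41), and 2^37 mod 41 = 36.
h = q_inv·(m₁ − m₂) mod p = 36·(8 − 36) mod 59 = 54.
m = m₂ + h·q = 36 + 54·41 = 2250.

2250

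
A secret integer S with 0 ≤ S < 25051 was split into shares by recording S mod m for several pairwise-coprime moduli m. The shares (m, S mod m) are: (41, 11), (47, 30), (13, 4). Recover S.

The moduli are pairwise coprime; N = 41·47·13 = 25051.
N/41 = 611; 611 ≡ 37 (mod 41); 37·10 ≡ 1, so inverse 10.
N/47 = 533; 533 ≡ 16 (mod 47); 16·3 ≡ 1, so inverse 3.
N/13 = 1927; 1927 ≡ 3 (mod 13); 3·9 ≡ 1, so inverse 9.
S ≡ 11·611·10 + 30·533·3 + 4·1927·9 = 184552.
184552 mod 25051 = 9195.

9195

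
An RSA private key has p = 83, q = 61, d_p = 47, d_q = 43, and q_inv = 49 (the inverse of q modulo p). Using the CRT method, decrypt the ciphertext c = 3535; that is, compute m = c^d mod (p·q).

m₁ = c^(d_p) mod p: c ≡ 49 (mod 83), and 49^47 mod 83 = 33.
m₂ = c^(d_q) mod q: c ≡ 58 (mod 61), and 58^43 mod 61 = 34.
h = q_inv·(m₁ − m₂) mod p = 49·(33 − 34) mod 83 = 34.
m = m₂ + h·q = 34 + 34·61 = 2108.

2108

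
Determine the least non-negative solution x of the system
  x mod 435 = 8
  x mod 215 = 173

gcd(435, 215) = 5 and 5 | (173 − 8), so the pair is consistent; merging gives x ≡ 14363 (mod 18705), where 18705 = lcm(435, 215).
The solution is unique modulo lcm(435, 215) = 18705.

14363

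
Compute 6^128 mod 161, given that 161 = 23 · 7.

Mod 23: 6 ≡ 6; by Fermat, exponent reduces to 128 mod 22 = 18; 6^18 ≡ 3 (mod 23).
Mod 7: 6 ≡ 6; by Fermat, exponent reduces to 128 mod 6 = 2; 6^2 ≡ 1 (mod 7).
Combine by CRT: x ≡ 3 (mod 23), x ≡ 1 (mod 7) ⇒ x ≡ 141 (mod 161).

141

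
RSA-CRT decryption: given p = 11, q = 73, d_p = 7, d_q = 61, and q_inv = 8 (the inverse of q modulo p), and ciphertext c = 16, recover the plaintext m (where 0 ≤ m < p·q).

m₁ = c^(d_p) mod p: c ≡ 5 (mod 11), and 5^7 mod 11 = 3.
m₂ = c^(d_q) mod q: c ≡ 16 (mod 73), and 16^61 mod 73 = 2.
h = q_inv·(m₁ − m₂) mod p = 8·(3 − 2) mod 11 = 8.
m = m₂ + h·q = 2 + 8·73 = 586.

586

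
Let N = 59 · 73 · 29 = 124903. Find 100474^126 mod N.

Mod 59: 100474 ≡ 56; by Fermat, exponent reduces to 126 mod 58 = 10; 56^10 ≡ 49 (mod 59).
Mod 73: 100474 ≡ 26; by Fermat, exponent reduces to 126 mod 72 = 54; 26^54 ≡ 27 (mod 73).
Mod 29: 100474 ≡ 18; by Fermat, exponent reduces to 126 mod 28 = 14; 18^14 ≡ 28 (mod 29).
Combine by CRT: x ≡ 49 (mod 59), x ≡ 27 (mod 73), x ≡ 28 (mod 29) ⇒ x ≡ 91204 (mod 124903).

91204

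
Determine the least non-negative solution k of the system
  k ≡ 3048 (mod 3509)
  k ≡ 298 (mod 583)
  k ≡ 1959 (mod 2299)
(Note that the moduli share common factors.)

2473384

gcd(3509, 583) = 11 and 11 | (298 − 3048), so the pair is consistent; merging gives k ≡ 55683 (mod 185977), where 185977 = lcm(3509, 583).
gcd(185977, 2299) = 121 and 121 | (1959 − 55683), so the pair is consistent; merging gives k ≡ 2473384 (mod 3533563), where 3533563 = lcm(185977, 2299).
The solution is unique modulo lcm(3509, 583, 2299) = 3533563.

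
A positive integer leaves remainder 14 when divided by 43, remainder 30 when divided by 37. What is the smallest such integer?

Combine the congruences pairwise.
From m ≡ 14 (mod 43) write m = 14 + 43t. Substituting into m ≡ 30 (mod 37) gives 43t ≡ 16 (mod 37), and since 6⁻¹ ≡ 31 (mod 37), t ≡ 15. Hence m ≡ 14 + 43·15 = 659 (mod 1591).

659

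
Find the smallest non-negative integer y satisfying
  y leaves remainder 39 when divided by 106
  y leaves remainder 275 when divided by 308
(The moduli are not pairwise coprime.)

Combine the congruences pairwise.
gcd(106, 308) = 2 and 2 | (275 − 39), so the pair is consistent; merging gives y ≡ 4279 (mod 16324), where 16324 = lcm(106, 308).
The solution is unique modulo lcm(106, 308) = 16324.

4279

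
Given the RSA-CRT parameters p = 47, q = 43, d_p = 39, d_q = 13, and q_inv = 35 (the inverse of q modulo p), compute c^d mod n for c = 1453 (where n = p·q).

1791

m₁ = c^(d_p) mod p: c ≡ 43 (mod 47), and 43^39 mod 47 = 5.
m₂ = c^(d_q) mod q: c ≡ 34 (mod 43), and 34^13 mod 43 = 28.
h = q_inv·(m₁ − m₂) mod p = 35·(5 − 28) mod 47 = 41.
m = m₂ + h·q = 28 + 41·43 = 1791.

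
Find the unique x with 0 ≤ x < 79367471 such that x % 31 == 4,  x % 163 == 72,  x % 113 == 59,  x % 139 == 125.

55533683

The moduli are pairwise coprime; N = 31·163·113·139 = 79367471.
N/31 = 2560241; 2560241 ≡ 13 (mod 31); 13·12 ≡ 1, so inverse 12.
N/163 = 486917; 486917 ≡ 36 (mod 163); 36·77 ≡ 1, so inverse 77.
N/113 = 702367; 702367 ≡ 72 (mod 113); 72·11 ≡ 1, so inverse 11.
N/139 = 570989; 570989 ≡ 116 (mod 139); 116·6 ≡ 1, so inverse 6.
x ≡ 4·2560241·12 + 72·486917·77 + 59·702367·11 + 125·570989·6 = 3706437349.
3706437349 mod 79367471 = 55533683.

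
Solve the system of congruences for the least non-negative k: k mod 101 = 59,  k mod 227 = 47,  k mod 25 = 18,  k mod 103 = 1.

From k ≡ 59 (mod 101) write k = 59 + 101t. Substituting into k ≡ 47 (mod 227) gives 101t ≡ 215 (mod 227), and since 101⁻¹ ≡ 9 (mod 227), t ≡ 119. Hence k ≡ 59 + 101·119 = 12078 (mod 22927).
From k ≡ 12078 (mod 22927) write k = 12078 + 22927t. Substituting into k ≡ 18 (mod 25) gives 22927t ≡ 15 (mod 25), and since 2⁻¹ ≡ 13 (mod 25), t ≡ 20. Hence k ≡ 12078 + 22927·20 = 470618 (mod 573175).
From k ≡ 470618 (mod 573175) write k = 470618 + 573175t. Substituting into k ≡ 1 (mod 103) gives 573175t ≡ 93 (mod 103), and since 83⁻¹ ≡ 36 (mod 103), t ≡ 52. Hence k ≡ 470618 + 573175·52 = 30275718 (mod 59037025).

30275718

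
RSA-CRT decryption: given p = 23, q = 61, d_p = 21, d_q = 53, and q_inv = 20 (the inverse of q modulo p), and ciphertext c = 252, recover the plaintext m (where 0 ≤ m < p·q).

m₁ = c^(d_p) mod p: c ≡ 22 (mod 23), and 22^21 mod 23 = 22.
m₂ = c^(d_q) mod q: c ≡ 8 (mod 61), and 8^53 mod 61 = 37.
h = q_inv·(m₁ − m₂) mod p = 20·(22 − 37) mod 23 = 22.
m = m₂ + h·q = 37 + 22·61 = 1379.

1379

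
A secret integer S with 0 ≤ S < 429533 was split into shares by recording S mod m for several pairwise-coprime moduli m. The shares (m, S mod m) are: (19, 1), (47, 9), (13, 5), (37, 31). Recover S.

The moduli are pairwise coprime; N = 19·47·13·37 = 429533.
N/19 = 22607; 22607 ≡ 16 (mod 19); 16·6 ≡ 1, so inverse 6.
N/47 = 9139; 9139 ≡ 21 (mod 47); 21·9 ≡ 1, so inverse 9.
N/13 = 33041; 33041 ≡ 8 (mod 13); 8·5 ≡ 1, so inverse 5.
N/37 = 11609; 11609 ≡ 28 (mod 37); 28·4 ≡ 1, so inverse 4.
S ≡ 1·22607·6 + 9·9139·9 + 5·33041·5 + 31·11609·4 = 3141442.
3141442 mod 429533 = 134711.

134711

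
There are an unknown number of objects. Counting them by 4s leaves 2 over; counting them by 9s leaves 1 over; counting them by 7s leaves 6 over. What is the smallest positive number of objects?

118

The moduli are pairwise coprime; M = 4·9·7 = 252.
M/4 = 63; 63 ≡ 3 (mod 4); 3·3 ≡ 1, so inverse 3.
M/9 = 28; 28 ≡ 1 (mod 9), inverse 1.
M/7 = 36; 36 ≡ 1 (mod 7), inverse 1.
N ≡ 2·63·3 + 1·28·1 + 6·36·1 = 622.
622 mod 252 = 118.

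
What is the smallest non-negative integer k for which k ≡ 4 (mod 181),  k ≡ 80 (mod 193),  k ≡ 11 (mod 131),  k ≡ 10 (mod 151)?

129297535

The moduli are pairwise coprime; N = 181·193·131·151 = 691009673.
N/181 = 3817733; 3817733 ≡ 81 (mod 181); 81·38 ≡ 1, so inverse 38.
N/193 = 3580361; 3580361 ≡ 18 (mod 193); 18·118 ≡ 1, so inverse 118.
N/131 = 5274883; 5274883 ≡ 37 (mod 131); 37·85 ≡ 1, so inverse 85.
N/151 = 4576223; 4576223 ≡ 17 (mod 151); 17·80 ≡ 1, so inverse 80.
k ≡ 4·3817733·38 + 80·3580361·118 + 11·5274883·85 + 10·4576223·80 = 42971897261.
42971897261 mod 691009673 = 129297535.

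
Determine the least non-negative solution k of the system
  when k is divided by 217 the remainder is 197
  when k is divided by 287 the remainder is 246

6273

Combine the congruences pairwise.
gcd(217, 287) = 7 and 7 | (246 − 197), so the pair is consistent; merging gives k ≡ 6273 (mod 8897), where 8897 = lcm(217, 287).
The solution is unique modulo lcm(217, 287) = 8897.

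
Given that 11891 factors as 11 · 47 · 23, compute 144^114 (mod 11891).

Mod 11: 144 ≡ 1; by Fermat, exponent reduces to 114 mod 10 = 4; 1^4 ≡ 1 (mod 11).
Mod 47: 144 ≡ 3; by Fermat, exponent reduces to 114 mod 46 = 22; 3^22 ≡ 16 (mod 47).
Mod 23: 144 ≡ 6; by Fermat, exponent reduces to 114 mod 22 = 4; 6^4 ≡ 8 (mod 23).
Combine by CRT: x ≡ 1 (mod 11), x ≡ 16 (mod 47), x ≡ 8 (mod 23) ⇒ x ≡ 2883 (mod 11891).

2883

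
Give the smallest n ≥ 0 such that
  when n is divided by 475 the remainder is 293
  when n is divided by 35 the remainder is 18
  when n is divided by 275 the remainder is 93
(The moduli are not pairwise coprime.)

31168

gcd(475, 35) = 5 and 5 | (18 − 293), so the pair is consistent; merging gives n ≡ 1243 (mod 3325), where 3325 = lcm(475, 35).
gcd(3325, 275) = 25 and 25 | (93 − 1243), so the pair is consistent; merging gives n ≡ 31168 (mod 36575), where 36575 = lcm(3325, 275).
The solution is unique modulo lcm(475, 35, 275) = 36575.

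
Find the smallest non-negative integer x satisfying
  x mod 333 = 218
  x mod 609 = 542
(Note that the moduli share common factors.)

64487

gcd(333, 609) = 3 and 3 | (542 − 218), so the pair is consistent; merging gives x ≡ 64487 (mod 67599), where 67599 = lcm(333, 609).
The solution is unique modulo lcm(333, 609) = 67599.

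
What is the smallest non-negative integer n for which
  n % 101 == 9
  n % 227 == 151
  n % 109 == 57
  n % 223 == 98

350889260

The moduli are pairwise coprime; M = 101·227·109·223 = 557286589.
M/101 = 5517689; 5517689 ≡ 59 (mod 101); 59·12 ≡ 1, so inverse 12.
M/227 = 2455007; 2455007 ≡ 2 (mod 227); 2·114 ≡ 1, so inverse 114.
M/109 = 5112721; 5112721 ≡ 76 (mod 109); 76·33 ≡ 1, so inverse 33.
M/223 = 2499043; 2499043 ≡ 105 (mod 223); 105·17 ≡ 1, so inverse 17.
n ≡ 9·5517689·12 + 151·2455007·114 + 57·5112721·33 + 98·2499043·17 = 56636834749.
56636834749 mod 557286589 = 350889260.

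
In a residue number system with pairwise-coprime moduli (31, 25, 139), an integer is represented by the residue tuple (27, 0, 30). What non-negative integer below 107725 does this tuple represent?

18100

The moduli are pairwise coprime; N = 31·25·139 = 107725.
N/31 = 3475; 3475 ≡ 3 (mod 31); 3·21 ≡ 1, so inverse 21.
N/25 = 4309; 4309 ≡ 9 (mod 25); 9·14 ≡ 1, so inverse 14.
N/139 = 775; 775 ≡ 80 (mod 139); 80·106 ≡ 1, so inverse 106.
x ≡ 27·3475·21 + 0·4309·14 + 30·775·106 = 4434825.
4434825 mod 107725 = 18100.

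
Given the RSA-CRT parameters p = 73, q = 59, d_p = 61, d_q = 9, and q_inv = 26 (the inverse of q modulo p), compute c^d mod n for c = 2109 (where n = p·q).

868

m₁ = c^(d_p) mod p: c ≡ 65 (mod 73), and 65^61 mod 73 = 65.
m₂ = c^(d_q) mod q: c ≡ 44 (mod 59), and 44^9 mod 59 = 42.
h = q_inv·(m₁ − m₂) mod p = 26·(65 − 42) mod 73 = 14.
m = m₂ + h·q = 42 + 14·59 = 868.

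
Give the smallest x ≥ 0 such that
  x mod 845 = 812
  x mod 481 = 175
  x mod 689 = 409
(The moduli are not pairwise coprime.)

397962

gcd(845, 481) = 13 and 13 | (175 − 812), so the pair is consistent; merging gives x ≡ 22782 (mod 31265), where 31265 = lcm(845, 481).
gcd(31265, 689) = 13 and 13 | (409 − 22782), so the pair is consistent; merging gives x ≡ 397962 (mod 1657045), where 1657045 = lcm(31265, 689).
The solution is unique modulo lcm(845, 481, 689) = 1657045.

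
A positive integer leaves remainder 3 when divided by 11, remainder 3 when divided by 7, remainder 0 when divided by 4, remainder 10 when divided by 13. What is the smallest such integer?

3468

The moduli are pairwise coprime; M = 11·7·4·13 = 4004.
M/11 = 364; 364 ≡ 1 (mod 11), inverse 1.
M/7 = 572; 572 ≡ 5 (mod 7); 5·3 ≡ 1, so inverse 3.
M/4 = 1001; 1001 ≡ 1 (mod 4), inverse 1.
M/13 = 308; 308 ≡ 9 (mod 13); 9·3 ≡ 1, so inverse 3.
N ≡ 3·364·1 + 3·572·3 + 0·1001·1 + 10·308·3 = 15480.
15480 mod 4004 = 3468.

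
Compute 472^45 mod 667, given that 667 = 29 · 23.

Mod 29: 472 ≡ 8; by Fermat, exponent reduces to 45 mod 28 = 17; 8^17 ≡ 10 (mod 29).
Mod 23: 472 ≡ 12; by Fermat, exponent reduces to 45 mod 22 = 1; 12^1 ≡ 12 (mod 23).
Combine by CRT: x ≡ 10 (mod 29), x ≡ 12 (mod 23) ⇒ x ≡ 242 (mod 667).

242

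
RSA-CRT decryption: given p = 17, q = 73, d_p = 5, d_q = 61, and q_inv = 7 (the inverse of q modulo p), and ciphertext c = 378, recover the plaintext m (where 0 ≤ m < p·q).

701

m₁ = c^(d_p) mod p: c ≡ 4 (mod 17), and 4^5 mod 17 = 4.
m₂ = c^(d_q) mod q: c ≡ 13 (mod 73), and 13^61 mod 73 = 44.
h = q_inv·(m₁ − m₂) mod p = 7·(4 − 44) mod 17 = 9.
m = m₂ + h·q = 44 + 9·73 = 701.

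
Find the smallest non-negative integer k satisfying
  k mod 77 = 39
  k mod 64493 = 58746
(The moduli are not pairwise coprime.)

gcd(77, 64493) = 11 and 11 | (58746 − 39), so the pair is consistent; merging gives k ≡ 123239 (mod 451451), where 451451 = lcm(77, 64493).
The solution is unique modulo lcm(77, 64493) = 451451.

123239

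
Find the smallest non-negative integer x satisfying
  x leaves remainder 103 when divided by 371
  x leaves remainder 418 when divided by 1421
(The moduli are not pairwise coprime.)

Combine the congruences pairwise.
gcd(371, 1421) = 7 and 7 | (418 − 103), so the pair is consistent; merging gives x ≡ 7523 (mod 75313), where 75313 = lcm(371, 1421).
The solution is unique modulo lcm(371, 1421) = 75313.

7523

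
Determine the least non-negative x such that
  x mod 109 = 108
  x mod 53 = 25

Combine the congruences pairwise.
From x ≡ 108 (mod 109) write x = 108 + 109t. Substituting into x ≡ 25 (mod 53) gives 109t ≡ 23 (mod 53), and since 3⁻¹ ≡ 18 (mod 53), t ≡ 43. Hence x ≡ 108 + 109·43 = 4795 (mod 5777).

4795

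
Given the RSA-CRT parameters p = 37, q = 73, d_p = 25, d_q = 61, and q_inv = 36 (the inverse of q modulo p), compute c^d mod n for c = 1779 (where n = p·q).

m₁ = c^(d_p) mod p: c ≡ 3 (mod 37), and 3^25 mod 37 = 4.
m₂ = c^(d_q) mod q: c ≡ 27 (mod 73), and 27^61 mod 73 = 27.
h = q_inv·(m₁ − m₂) mod p = 36·(4 − 27) mod 37 = 23.
m = m₂ + h·q = 27 + 23·73 = 1706.

1706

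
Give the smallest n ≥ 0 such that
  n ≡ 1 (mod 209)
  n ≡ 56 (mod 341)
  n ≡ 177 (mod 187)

12332

gcd(209, 341) = 11 and 11 | (56 − 1), so the pair is consistent; merging gives n ≡ 5853 (mod 6479), where 6479 = lcm(209, 341).
gcd(6479, 187) = 11 and 11 | (177 − 5853), so the pair is consistent; merging gives n ≡ 12332 (mod 110143), where 110143 = lcm(6479, 187).
The solution is unique modulo lcm(209, 341, 187) = 110143.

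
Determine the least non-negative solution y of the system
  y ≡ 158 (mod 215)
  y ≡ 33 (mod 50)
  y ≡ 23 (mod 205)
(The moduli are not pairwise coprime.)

72183

gcd(215, 50) = 5 and 5 | (33 − 158), so the pair is consistent; merging gives y ≡ 1233 (mod 2150), where 2150 = lcm(215, 50).
gcd(2150, 205) = 5 and 5 | (23 − 1233), so the pair is consistent; merging gives y ≡ 72183 (mod 88150), where 88150 = lcm(2150, 205).
The solution is unique modulo lcm(215, 50, 205) = 88150.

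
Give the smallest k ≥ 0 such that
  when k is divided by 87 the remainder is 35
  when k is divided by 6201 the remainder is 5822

61631

gcd(87, 6201) = 3 and 3 | (5822 − 35), so the pair is consistent; merging gives k ≡ 61631 (mod 179829), where 179829 = lcm(87, 6201).
The solution is unique modulo lcm(87, 6201) = 179829.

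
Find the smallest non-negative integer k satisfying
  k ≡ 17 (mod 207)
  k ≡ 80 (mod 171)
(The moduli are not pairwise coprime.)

3329

gcd(207, 171) = 9 and 9 | (80 − 17), so the pair is consistent; merging gives k ≡ 3329 (mod 3933), where 3933 = lcm(207, 171).
The solution is unique modulo lcm(207, 171) = 3933.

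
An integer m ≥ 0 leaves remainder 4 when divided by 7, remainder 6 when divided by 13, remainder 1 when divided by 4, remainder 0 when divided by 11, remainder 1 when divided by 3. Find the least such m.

5401

Combine the congruences pairwise.
From m ≡ 4 (mod 7) write m = 4 + 7t. Substituting into m ≡ 6 (mod 13) gives 7t ≡ 2 (mod 13), and since 7⁻¹ ≡ 2 (mod 13), t ≡ 4. Hence m ≡ 4 + 7·4 = 32 (mod 91).
From m ≡ 32 (mod 91) write m = 32 + 91t. Substituting into m ≡ 1 (mod 4) gives 91t ≡ 1 (mod 4), and since 3⁻¹ ≡ 3 (mod 4), t ≡ 3. Hence m ≡ 32 + 91·3 = 305 (mod 364).
From m ≡ 305 (mod 364) write m = 305 + 364t. Substituting into m ≡ 0 (mod 11) gives 364t ≡ 3 (mod 11), and since 1⁻¹ ≡ 1 (mod 11), t ≡ 3. Hence m ≡ 305 + 364·3 = 1397 (mod 4004).
From m ≡ 1397 (mod 4004) write m = 1397 + 4004t. Substituting into m ≡ 1 (mod 3) gives 4004t ≡ 2 (mod 3), and since 2⁻¹ ≡ 2 (mod 3), t ≡ 1. Hence m ≡ 1397 + 4004·1 = 5401 (mod 12012).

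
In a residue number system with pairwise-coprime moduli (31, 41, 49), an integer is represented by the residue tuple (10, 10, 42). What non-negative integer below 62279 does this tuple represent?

27972

The moduli are pairwise coprime; N = 31·41·49 = 62279.
N/31 = 2009; 2009 ≡ 25 (mod 31); 25·5 ≡ 1, so inverse 5.
N/41 = 1519; 1519 ≡ 2 (mod 41); 2·21 ≡ 1, so inverse 21.
N/49 = 1271; 1271 ≡ 46 (mod 49); 46·16 ≡ 1, so inverse 16.
x ≡ 10·2009·5 + 10·1519·21 + 42·1271·16 = 1273552.
1273552 mod 62279 = 27972.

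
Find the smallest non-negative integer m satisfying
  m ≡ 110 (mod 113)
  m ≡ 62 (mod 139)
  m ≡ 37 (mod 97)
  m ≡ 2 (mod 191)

From m ≡ 110 (mod 113) write m = 110 + 113t. Substituting into m ≡ 62 (mod 139) gives 113t ≡ 91 (mod 139), and since 113⁻¹ ≡ 16 (mod 139), t ≡ 66. Hence m ≡ 110 + 113·66 = 7568 (mod 15707).
From m ≡ 7568 (mod 15707) write m = 7568 + 15707t. Substituting into m ≡ 37 (mod 97) gives 15707t ≡ 35 (mod 97), and since 90⁻¹ ≡ 83 (mod 97), t ≡ 92. Hence m ≡ 7568 + 15707·92 = 1452612 (mod 1523579).
From m ≡ 1452612 (mod 1523579) write m = 1452612 + 1523579t. Substituting into m ≡ 2 (mod 191) gives 1523579t ≡ 136 (mod 191), and since 163⁻¹ ≡ 75 (mod 191), t ≡ 77. Hence m ≡ 1452612 + 1523579·77 = 118768195 (mod 291003589).

118768195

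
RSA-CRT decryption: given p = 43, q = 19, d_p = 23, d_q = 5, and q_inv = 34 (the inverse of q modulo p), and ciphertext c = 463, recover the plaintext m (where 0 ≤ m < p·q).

m₁ = c^(d_p) mod p: c ≡ 33 (mod 43), and 33^23 mod 43 = 29.
m₂ = c^(d_q) mod q: c ≡ 7 (mod 19), and 7^5 mod 19 = 11.
h = q_inv·(m₁ − m₂) mod p = 34·(29 − 11) mod 43 = 10.
m = m₂ + h·q = 11 + 10·19 = 201.

201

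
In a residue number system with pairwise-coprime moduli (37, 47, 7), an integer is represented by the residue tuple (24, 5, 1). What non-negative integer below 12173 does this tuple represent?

Combine the congruences pairwise.
From x ≡ 24 (mod 37) write x = 24 + 37t. Substituting into x ≡ 5 (mod 47) gives 37t ≡ 28 (mod 47), and since 37⁻¹ ≡ 14 (mod 47), t ≡ 16. Hence x ≡ 24 + 37·16 = 616 (mod 1739).
From x ≡ 616 (mod 1739) write x = 616 + 1739t. Substituting into x ≡ 1 (mod 7) gives 1739t ≡ 1 (mod 7), and since 3⁻¹ ≡ 5 (mod 7), t ≡ 5. Hence x ≡ 616 + 1739·5 = 9311 (mod 12173).

9311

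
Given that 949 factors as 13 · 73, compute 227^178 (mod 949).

446

Mod 13: 227 ≡ 6; by Fermat, exponent reduces to 178 mod 12 = 10; 6^10 ≡ 4 (mod 13).
Mod 73: 227 ≡ 8; by Fermat, exponent reduces to 178 mod 72 = 34; 8^34 ≡ 8 (mod 73).
Combine by CRT: x ≡ 4 (mod 13), x ≡ 8 (mod 73) ⇒ x ≡ 446 (mod 949).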